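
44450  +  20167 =64617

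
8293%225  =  193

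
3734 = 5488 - 1754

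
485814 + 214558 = 700372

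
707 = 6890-6183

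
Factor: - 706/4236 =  - 1/6 =- 2^( -1)*3^(-1 )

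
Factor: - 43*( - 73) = 43^1*73^1 = 3139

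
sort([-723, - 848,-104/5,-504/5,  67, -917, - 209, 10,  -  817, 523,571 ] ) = [ - 917, - 848,-817, - 723, - 209,- 504/5,-104/5,10, 67,523, 571] 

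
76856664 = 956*80394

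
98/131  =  98/131 =0.75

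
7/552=7/552= 0.01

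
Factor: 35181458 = 2^1*13^1*1353133^1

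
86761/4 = 21690 + 1/4 = 21690.25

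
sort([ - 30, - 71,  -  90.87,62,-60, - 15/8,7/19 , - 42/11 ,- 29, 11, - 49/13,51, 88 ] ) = [ - 90.87, - 71, - 60, - 30,-29, - 42/11, - 49/13,-15/8,7/19, 11,51, 62,  88]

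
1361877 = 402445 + 959432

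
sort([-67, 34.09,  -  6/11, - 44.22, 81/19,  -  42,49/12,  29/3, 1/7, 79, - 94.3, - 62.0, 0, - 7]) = [ - 94.3, - 67, - 62.0, - 44.22,  -  42, -7, - 6/11, 0,  1/7, 49/12 , 81/19, 29/3,34.09, 79]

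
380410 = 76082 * 5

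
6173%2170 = 1833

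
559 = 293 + 266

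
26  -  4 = 22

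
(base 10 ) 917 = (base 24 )1e5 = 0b1110010101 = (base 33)rq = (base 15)412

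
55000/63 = 873+1/63 = 873.02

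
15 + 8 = 23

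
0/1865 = 0 = 0.00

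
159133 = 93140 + 65993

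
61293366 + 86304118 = 147597484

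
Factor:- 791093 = -791093^1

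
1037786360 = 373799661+663986699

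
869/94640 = 869/94640 = 0.01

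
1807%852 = 103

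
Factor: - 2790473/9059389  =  -7^1 * 19^1*20981^1*9059389^(-1)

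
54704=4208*13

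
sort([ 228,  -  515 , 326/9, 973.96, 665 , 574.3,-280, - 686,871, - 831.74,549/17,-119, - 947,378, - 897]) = [ - 947, - 897, - 831.74,-686, - 515, - 280, - 119,549/17,326/9,228,378, 574.3,665, 871,973.96]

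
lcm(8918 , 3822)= 26754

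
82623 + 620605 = 703228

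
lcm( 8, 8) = 8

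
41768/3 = 41768/3  =  13922.67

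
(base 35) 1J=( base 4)312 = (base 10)54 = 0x36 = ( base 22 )2A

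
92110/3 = 30703 + 1/3 = 30703.33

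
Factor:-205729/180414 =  - 2^(-1)*3^( -3 )*13^ ( - 1)  *257^( - 1)*419^1*491^1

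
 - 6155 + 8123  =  1968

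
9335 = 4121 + 5214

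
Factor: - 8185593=-3^1*13^1*209887^1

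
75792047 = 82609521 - 6817474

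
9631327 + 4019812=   13651139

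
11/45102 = 11/45102 = 0.00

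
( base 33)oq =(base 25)17I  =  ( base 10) 818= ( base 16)332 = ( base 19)251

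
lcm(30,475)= 2850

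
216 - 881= - 665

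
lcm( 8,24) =24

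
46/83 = 46/83=0.55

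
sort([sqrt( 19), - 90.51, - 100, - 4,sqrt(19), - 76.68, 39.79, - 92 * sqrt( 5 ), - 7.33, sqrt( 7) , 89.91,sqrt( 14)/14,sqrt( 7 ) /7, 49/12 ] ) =[ - 92*sqrt( 5 ), - 100, - 90.51,- 76.68, - 7.33, -4,sqrt(14) /14 , sqrt(7) /7,sqrt( 7),49/12 , sqrt (19),sqrt(19),39.79,89.91 ] 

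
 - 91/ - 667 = 91/667 = 0.14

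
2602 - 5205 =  -2603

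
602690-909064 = -306374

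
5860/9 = 651+1/9 = 651.11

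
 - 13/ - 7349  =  13/7349 = 0.00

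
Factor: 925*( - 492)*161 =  - 2^2*3^1  *5^2*7^1 * 23^1*37^1*41^1  =  -73271100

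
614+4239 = 4853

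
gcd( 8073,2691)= 2691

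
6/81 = 2/27 = 0.07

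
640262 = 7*91466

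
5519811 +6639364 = 12159175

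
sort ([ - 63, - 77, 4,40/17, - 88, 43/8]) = [ - 88, - 77, - 63, 40/17, 4,43/8]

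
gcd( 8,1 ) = 1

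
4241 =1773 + 2468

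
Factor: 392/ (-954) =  - 2^2  *  3^( - 2 )*7^2*53^( - 1 )=- 196/477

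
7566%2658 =2250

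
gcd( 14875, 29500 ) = 125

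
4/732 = 1/183 = 0.01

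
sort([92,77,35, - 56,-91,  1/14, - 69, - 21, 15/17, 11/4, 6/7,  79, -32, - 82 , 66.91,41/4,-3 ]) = [-91,-82, - 69,-56,-32, - 21, - 3,1/14 , 6/7, 15/17,  11/4  ,  41/4, 35, 66.91, 77, 79,  92 ] 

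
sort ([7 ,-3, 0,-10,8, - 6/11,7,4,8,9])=[ - 10, - 3,-6/11,0, 4,7,7 , 8 , 8,9 ]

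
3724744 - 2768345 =956399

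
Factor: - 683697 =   -  3^1 *7^2*4651^1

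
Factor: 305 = 5^1 * 61^1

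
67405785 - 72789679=- 5383894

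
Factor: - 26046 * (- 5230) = 136220580 = 2^2* 3^2*5^1*523^1 *1447^1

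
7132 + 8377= 15509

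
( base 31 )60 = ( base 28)6i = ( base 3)20220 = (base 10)186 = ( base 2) 10111010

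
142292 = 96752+45540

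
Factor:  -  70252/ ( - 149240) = 2^(  -  1) * 5^ ( - 1 )*41^(- 1 ) * 193^1= 193/410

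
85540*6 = 513240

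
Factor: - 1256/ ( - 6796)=314/1699 = 2^1*157^1 * 1699^ ( - 1) 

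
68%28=12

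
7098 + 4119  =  11217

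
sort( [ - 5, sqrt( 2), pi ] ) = [ - 5,sqrt(2 ), pi ]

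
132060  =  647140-515080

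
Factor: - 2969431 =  -53^1*179^1*313^1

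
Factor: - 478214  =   - 2^1*11^1 * 21737^1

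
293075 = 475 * 617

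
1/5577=1/5577  =  0.00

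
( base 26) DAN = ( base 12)52bb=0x236f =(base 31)9DJ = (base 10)9071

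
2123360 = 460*4616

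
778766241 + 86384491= 865150732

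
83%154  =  83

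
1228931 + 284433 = 1513364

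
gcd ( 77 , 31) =1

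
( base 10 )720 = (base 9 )880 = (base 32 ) MG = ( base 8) 1320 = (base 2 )1011010000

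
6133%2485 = 1163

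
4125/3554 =4125/3554 =1.16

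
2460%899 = 662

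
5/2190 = 1/438 =0.00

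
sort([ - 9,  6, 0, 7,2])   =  [ - 9 , 0, 2, 6,7] 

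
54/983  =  54/983 = 0.05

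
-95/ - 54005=19/10801 = 0.00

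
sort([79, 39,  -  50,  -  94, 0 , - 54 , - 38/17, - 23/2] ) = [ - 94,- 54, - 50 , - 23/2, -38/17, 0, 39,79]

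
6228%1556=4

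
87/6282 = 29/2094=0.01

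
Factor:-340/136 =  - 2^ (  -  1)*5^1 = - 5/2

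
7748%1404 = 728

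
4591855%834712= 418295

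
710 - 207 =503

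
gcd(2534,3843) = 7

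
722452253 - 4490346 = 717961907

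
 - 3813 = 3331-7144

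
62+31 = 93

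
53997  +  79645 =133642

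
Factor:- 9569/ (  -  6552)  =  1367/936 = 2^(-3 )*3^ ( - 2)*13^(  -  1 )*1367^1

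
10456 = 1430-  - 9026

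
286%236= 50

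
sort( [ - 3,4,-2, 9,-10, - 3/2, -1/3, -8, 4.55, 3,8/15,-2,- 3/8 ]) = [ - 10, -8,-3, - 2,-2, - 3/2 , - 3/8, - 1/3,8/15, 3,4, 4.55,9]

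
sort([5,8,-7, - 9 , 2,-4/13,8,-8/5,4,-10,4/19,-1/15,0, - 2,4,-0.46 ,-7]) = [ - 10, - 9, - 7,  -  7, - 2,-8/5,-0.46, - 4/13,-1/15, 0,4/19,2, 4,4,5,8,8]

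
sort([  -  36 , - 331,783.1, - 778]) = [ - 778,-331, - 36,783.1] 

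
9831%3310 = 3211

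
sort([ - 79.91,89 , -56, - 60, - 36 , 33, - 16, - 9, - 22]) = [  -  79.91, - 60, - 56, - 36 , - 22,  -  16 , - 9,33,89] 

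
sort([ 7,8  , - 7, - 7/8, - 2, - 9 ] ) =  [ - 9, - 7, - 2,- 7/8,7 , 8 ]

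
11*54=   594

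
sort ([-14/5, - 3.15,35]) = [ - 3.15,  -  14/5,35 ]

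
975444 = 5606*174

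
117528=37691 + 79837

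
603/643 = 603/643= 0.94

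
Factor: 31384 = 2^3 * 3923^1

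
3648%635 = 473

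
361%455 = 361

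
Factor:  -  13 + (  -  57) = -2^1*5^1*7^1= - 70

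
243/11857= 243/11857 = 0.02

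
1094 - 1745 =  - 651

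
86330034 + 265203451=351533485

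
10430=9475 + 955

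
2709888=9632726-6922838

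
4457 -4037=420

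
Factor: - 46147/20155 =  - 5^( - 1 )*29^(- 1)*139^( - 1)*46147^1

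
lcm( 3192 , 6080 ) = 127680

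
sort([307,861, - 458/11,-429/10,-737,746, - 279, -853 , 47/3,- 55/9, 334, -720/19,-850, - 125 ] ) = [ - 853,-850, - 737, - 279,-125,-429/10, - 458/11 ,- 720/19, - 55/9,47/3,307,334,  746,  861]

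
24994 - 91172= - 66178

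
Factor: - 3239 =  - 41^1 * 79^1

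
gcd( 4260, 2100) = 60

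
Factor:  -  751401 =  - 3^2*7^1 * 11927^1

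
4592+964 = 5556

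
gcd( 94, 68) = 2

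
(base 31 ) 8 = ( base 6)12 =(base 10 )8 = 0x8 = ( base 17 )8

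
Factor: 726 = 2^1*3^1*11^2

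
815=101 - - 714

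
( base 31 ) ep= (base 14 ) 24b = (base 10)459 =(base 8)713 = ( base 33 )du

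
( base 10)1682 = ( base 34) 1fg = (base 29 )200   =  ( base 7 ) 4622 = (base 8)3222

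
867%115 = 62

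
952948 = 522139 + 430809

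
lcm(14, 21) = 42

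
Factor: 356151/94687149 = 229^(-1 )* 118717^1 * 137827^( - 1) = 118717/31562383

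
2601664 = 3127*832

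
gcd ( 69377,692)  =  1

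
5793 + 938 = 6731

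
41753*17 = 709801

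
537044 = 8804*61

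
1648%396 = 64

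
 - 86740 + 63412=  -  23328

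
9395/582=9395/582 = 16.14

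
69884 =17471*4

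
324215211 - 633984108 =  - 309768897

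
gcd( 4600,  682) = 2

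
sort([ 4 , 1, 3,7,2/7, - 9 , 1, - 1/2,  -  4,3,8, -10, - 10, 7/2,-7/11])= [ - 10,-10,- 9, - 4,-7/11,  -  1/2  ,  2/7,1 , 1,3,3 , 7/2,4, 7,8]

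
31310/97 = 322 + 76/97=322.78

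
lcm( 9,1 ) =9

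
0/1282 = 0  =  0.00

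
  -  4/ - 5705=4/5705 = 0.00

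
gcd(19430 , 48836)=58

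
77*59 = 4543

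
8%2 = 0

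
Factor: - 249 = -3^1*  83^1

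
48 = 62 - 14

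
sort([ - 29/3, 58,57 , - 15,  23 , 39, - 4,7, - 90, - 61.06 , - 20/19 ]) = [ - 90, - 61.06 , - 15, - 29/3, - 4, - 20/19, 7 , 23, 39, 57 , 58 ]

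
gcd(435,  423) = 3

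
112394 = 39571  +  72823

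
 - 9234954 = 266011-9500965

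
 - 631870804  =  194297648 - 826168452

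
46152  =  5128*9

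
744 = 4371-3627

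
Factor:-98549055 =  -  3^4*5^1*11^2*2011^1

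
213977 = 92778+121199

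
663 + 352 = 1015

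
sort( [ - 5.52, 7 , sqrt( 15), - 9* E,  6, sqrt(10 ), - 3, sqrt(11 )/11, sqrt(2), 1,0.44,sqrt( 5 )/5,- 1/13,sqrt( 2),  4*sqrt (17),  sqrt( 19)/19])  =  [-9*E, -5.52, - 3, - 1/13, sqrt( 19) /19, sqrt(11)/11,0.44,sqrt(5)/5,1, sqrt( 2), sqrt( 2 ),  sqrt(10), sqrt( 15 ), 6, 7,4*sqrt(17 )] 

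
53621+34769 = 88390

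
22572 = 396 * 57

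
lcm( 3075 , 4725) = 193725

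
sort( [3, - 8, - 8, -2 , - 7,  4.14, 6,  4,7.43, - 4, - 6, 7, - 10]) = [ - 10,-8, - 8, - 7, - 6, - 4,-2, 3,4, 4.14, 6 , 7, 7.43]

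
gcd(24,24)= 24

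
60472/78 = 775+ 11/39=775.28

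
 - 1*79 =-79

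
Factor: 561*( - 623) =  - 3^1*7^1*11^1 *17^1*89^1 = - 349503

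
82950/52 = 1595+ 5/26 = 1595.19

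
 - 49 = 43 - 92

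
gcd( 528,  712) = 8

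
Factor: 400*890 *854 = 2^6*5^3*7^1*61^1*89^1 = 304024000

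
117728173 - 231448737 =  - 113720564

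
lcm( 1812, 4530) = 9060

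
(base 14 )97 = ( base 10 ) 133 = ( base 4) 2011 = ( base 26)53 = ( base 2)10000101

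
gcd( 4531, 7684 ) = 1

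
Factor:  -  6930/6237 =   -  2^1 * 3^(-2 )*5^1 = - 10/9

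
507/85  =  507/85 = 5.96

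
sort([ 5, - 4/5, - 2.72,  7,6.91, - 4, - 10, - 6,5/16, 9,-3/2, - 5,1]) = [ - 10,-6,-5, - 4, - 2.72,  -  3/2, - 4/5,5/16, 1,5, 6.91,7,9] 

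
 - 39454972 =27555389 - 67010361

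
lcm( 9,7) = 63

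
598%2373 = 598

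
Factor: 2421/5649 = 3/7=   3^1*7^( - 1)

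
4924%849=679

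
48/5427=16/1809 =0.01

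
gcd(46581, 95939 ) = 1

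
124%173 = 124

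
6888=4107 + 2781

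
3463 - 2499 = 964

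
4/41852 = 1/10463 =0.00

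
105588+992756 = 1098344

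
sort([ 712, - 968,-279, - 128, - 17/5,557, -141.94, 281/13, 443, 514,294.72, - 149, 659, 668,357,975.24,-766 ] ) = [ - 968, - 766,-279,-149,-141.94, - 128, - 17/5,281/13,294.72,357,443,514, 557,659,668,712, 975.24]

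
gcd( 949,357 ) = 1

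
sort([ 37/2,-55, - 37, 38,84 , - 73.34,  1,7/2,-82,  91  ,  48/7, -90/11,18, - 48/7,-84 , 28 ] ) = [  -  84 , - 82,- 73.34,-55 , - 37 , - 90/11 , - 48/7, 1,7/2, 48/7, 18,37/2,28, 38,  84,91 ] 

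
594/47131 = 594/47131 = 0.01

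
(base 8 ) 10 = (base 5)13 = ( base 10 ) 8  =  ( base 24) 8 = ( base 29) 8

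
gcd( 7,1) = 1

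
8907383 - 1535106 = 7372277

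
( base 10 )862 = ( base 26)174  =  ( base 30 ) sm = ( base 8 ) 1536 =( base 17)2GC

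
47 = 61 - 14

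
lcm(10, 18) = 90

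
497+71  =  568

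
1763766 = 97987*18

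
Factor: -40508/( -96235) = 2132/5065 = 2^2*5^( - 1 ) *13^1*41^1*1013^( - 1)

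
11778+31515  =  43293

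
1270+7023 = 8293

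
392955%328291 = 64664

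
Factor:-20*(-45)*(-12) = -2^4*3^3*5^2 = - 10800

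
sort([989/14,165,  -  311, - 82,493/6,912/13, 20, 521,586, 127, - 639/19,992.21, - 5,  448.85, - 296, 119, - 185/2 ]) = [ - 311, - 296,-185/2, - 82, - 639/19, - 5,20,912/13,989/14,493/6,119, 127, 165, 448.85,521, 586, 992.21 ]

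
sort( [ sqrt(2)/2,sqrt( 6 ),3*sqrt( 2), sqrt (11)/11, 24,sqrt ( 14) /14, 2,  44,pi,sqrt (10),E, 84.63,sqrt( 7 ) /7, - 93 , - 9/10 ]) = [ -93, - 9/10,sqrt(14)/14, sqrt(11)/11,sqrt( 7 ) /7  ,  sqrt(2 )/2,2,sqrt( 6),E,pi,sqrt (10 ), 3 * sqrt(2),24,44,84.63 ] 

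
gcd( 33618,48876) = 6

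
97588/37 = 2637  +  19/37 = 2637.51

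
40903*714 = 29204742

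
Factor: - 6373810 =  - 2^1*5^1 * 17^1*37493^1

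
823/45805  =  823/45805 = 0.02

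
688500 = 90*7650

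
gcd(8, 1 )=1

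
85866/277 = 309+273/277 = 309.99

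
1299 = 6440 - 5141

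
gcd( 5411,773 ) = 773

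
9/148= 9/148  =  0.06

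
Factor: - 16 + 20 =2^2 = 4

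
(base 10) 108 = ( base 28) 3o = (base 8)154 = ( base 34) 36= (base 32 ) 3c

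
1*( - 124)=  - 124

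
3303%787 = 155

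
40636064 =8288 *4903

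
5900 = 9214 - 3314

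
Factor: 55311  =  3^1 * 103^1*179^1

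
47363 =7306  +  40057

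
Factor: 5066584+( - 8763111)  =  - 59^1*62653^1 = - 3696527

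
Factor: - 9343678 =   -  2^1*4671839^1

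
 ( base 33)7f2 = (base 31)8dt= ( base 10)8120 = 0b1111110111000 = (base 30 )90K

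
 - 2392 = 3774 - 6166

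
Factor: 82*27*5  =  2^1*3^3* 5^1*41^1= 11070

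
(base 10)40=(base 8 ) 50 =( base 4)220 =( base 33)17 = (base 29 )1B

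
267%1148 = 267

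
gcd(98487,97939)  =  1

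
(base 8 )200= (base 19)6e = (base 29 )4C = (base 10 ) 128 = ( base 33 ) 3t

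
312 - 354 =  - 42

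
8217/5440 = 8217/5440 = 1.51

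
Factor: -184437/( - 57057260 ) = 2^ ( - 2)*3^6*5^( - 1) * 11^1  *  13^( -1)*23^1 *219451^( -1)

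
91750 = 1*91750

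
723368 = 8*90421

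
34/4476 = 17/2238=0.01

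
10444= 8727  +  1717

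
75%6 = 3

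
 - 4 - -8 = 4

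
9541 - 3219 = 6322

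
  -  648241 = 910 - 649151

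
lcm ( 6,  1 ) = 6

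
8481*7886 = 66881166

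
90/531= 10/59  =  0.17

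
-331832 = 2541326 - 2873158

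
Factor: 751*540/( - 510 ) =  - 2^1*3^2*17^( - 1)*751^1=- 13518/17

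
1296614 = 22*58937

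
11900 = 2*5950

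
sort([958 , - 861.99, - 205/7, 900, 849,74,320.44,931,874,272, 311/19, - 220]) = [ - 861.99, - 220, - 205/7,311/19 , 74,272, 320.44 , 849, 874,900,931,958 ] 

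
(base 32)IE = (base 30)jk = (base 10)590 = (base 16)24e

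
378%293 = 85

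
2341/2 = 2341/2= 1170.50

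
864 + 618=1482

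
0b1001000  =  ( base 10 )72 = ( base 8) 110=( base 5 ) 242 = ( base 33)26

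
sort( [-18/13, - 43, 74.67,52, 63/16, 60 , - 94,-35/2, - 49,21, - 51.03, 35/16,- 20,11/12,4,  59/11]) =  [ - 94, - 51.03 , -49, - 43, - 20, - 35/2 , - 18/13, 11/12, 35/16, 63/16, 4, 59/11,21,52, 60 , 74.67]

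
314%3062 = 314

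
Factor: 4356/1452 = 3^1 = 3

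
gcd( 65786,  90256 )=2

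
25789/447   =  57 + 310/447 =57.69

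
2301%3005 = 2301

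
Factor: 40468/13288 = 2^( - 1 )*11^ ( - 1) * 67^1 = 67/22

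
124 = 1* 124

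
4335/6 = 1445/2 = 722.50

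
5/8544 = 5/8544= 0.00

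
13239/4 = 13239/4= 3309.75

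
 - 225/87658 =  -225/87658 = - 0.00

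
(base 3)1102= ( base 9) 42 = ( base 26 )1C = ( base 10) 38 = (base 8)46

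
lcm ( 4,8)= 8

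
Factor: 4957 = 4957^1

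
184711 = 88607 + 96104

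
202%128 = 74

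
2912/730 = 3 + 361/365= 3.99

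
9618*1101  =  10589418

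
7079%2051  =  926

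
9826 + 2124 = 11950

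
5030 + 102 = 5132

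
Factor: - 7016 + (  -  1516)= - 2^2*3^3 * 79^1 = - 8532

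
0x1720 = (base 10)5920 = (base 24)A6G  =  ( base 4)1130200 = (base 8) 13440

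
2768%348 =332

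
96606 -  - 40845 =137451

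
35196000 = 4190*8400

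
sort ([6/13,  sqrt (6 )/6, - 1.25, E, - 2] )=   [ - 2, - 1.25,sqrt(6) /6, 6/13, E]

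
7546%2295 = 661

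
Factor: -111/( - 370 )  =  2^( - 1)*3^1*5^( - 1 )  =  3/10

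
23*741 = 17043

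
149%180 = 149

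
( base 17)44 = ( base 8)110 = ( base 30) 2c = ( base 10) 72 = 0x48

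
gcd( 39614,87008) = 2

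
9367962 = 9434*993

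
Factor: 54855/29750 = 10971/5950 = 2^ ( - 1)*3^2*5^(  -  2) * 7^( - 1)*17^( - 1) * 23^1*53^1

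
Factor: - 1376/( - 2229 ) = 2^5*3^( - 1)*43^1*743^(-1 ) 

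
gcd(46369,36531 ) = 1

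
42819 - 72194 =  - 29375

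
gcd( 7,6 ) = 1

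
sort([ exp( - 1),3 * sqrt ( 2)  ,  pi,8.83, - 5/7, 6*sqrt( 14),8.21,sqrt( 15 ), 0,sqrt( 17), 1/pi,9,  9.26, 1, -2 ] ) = [-2, - 5/7,0 , 1/pi,exp (-1) , 1,pi,sqrt(15),sqrt( 17 ) , 3*sqrt(2), 8.21, 8.83,9,9.26,6*sqrt( 14) ] 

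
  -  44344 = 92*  ( - 482)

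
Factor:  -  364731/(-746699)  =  3^1*769^( - 1)*971^ ( - 1 )*121577^1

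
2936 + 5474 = 8410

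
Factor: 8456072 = 2^3*17^1*97^1  *  641^1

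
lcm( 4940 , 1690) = 64220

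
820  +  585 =1405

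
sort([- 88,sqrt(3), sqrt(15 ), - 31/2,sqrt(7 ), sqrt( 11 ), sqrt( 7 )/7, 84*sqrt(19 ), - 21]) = [ - 88, - 21,- 31/2, sqrt(7)/7,sqrt(3),sqrt ( 7 ) , sqrt(11),sqrt (15) , 84 *sqrt(19)]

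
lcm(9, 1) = 9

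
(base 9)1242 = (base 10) 929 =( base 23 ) 1H9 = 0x3A1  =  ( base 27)17b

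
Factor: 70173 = 3^3*23^1*113^1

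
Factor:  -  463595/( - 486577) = 5^1*7^(  -  1)*11^1*13^( - 1)*5347^( - 1)*8429^1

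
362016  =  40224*9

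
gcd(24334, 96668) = 2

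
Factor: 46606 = 2^1*7^1*3329^1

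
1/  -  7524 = - 1 + 7523/7524 = -  0.00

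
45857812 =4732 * 9691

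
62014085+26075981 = 88090066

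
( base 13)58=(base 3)2201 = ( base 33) 27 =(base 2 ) 1001001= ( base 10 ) 73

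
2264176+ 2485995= 4750171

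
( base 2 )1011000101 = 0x2c5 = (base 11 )595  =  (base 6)3141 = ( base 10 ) 709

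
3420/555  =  6 + 6/37  =  6.16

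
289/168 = 1 + 121/168 = 1.72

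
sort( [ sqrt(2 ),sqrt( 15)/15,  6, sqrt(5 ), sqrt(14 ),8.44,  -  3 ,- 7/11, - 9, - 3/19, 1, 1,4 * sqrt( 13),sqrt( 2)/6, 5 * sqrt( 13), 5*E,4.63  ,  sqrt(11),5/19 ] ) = [ - 9, - 3, - 7/11, - 3/19, sqrt(2 )/6,sqrt( 15)/15,5/19, 1,1, sqrt (2),sqrt ( 5), sqrt(11),sqrt (14),4.63,6,8.44 , 5*E,4*sqrt(13) , 5*sqrt( 13) ]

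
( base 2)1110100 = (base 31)3N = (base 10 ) 116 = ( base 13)8C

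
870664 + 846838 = 1717502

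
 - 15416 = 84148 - 99564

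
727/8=90  +  7/8 = 90.88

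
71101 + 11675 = 82776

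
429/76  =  429/76 =5.64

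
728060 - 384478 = 343582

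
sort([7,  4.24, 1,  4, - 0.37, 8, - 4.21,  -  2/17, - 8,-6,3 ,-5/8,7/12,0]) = [ -8,-6,  -  4.21 ,-5/8,-0.37,-2/17,  0 , 7/12, 1,3, 4,  4.24,7, 8 ] 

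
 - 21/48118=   -  1 + 6871/6874= - 0.00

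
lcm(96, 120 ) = 480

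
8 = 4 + 4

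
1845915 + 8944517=10790432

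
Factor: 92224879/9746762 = 2^( - 1 )*19^1*37^( - 1 )*227^1*21383^1*131713^(-1)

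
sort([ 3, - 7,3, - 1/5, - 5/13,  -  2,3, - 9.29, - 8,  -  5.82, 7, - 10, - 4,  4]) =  [ - 10, - 9.29, - 8,-7, -5.82, - 4,  -  2,-5/13, - 1/5, 3 , 3, 3,4,7 ] 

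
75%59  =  16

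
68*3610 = 245480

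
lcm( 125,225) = 1125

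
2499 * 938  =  2344062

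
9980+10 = 9990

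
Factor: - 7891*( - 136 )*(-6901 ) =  -7405987576 = - 2^3 * 13^1*17^1* 67^1*103^1 * 607^1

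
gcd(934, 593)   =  1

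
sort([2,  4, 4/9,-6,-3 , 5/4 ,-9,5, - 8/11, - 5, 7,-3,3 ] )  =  [-9, - 6 ,-5, - 3, - 3, - 8/11,4/9,5/4,  2,3,4, 5,7] 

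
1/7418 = 1/7418 =0.00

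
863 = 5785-4922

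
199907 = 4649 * 43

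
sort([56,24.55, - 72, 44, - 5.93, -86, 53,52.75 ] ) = [ - 86,  -  72, - 5.93,24.55,44,52.75 , 53,56]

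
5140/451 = 5140/451 = 11.40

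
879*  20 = 17580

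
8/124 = 2/31 =0.06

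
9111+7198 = 16309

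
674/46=14+15/23=14.65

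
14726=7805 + 6921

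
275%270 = 5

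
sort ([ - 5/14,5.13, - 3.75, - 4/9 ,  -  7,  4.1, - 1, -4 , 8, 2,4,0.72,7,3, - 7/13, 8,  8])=[-7,  -  4, - 3.75,  -  1, - 7/13 ,  -  4/9,  -  5/14,0.72,2 , 3, 4,4.1,5.13, 7,8 , 8,8 ] 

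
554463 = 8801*63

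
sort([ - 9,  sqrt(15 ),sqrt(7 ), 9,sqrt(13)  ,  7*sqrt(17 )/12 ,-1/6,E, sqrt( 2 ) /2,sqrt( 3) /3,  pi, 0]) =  [ - 9 , - 1/6,0, sqrt( 3) /3,sqrt(2 ) /2,7*sqrt(17 ) /12,sqrt( 7), E,pi,  sqrt( 13 ) , sqrt(15), 9 ] 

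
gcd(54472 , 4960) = 8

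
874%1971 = 874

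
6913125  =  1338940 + 5574185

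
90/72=5/4 = 1.25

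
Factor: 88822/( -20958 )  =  -3^(  -  1)*7^(  -  1 )*89^1 = - 89/21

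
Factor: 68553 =3^3*2539^1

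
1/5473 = 1/5473 = 0.00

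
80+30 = 110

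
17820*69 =1229580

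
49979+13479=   63458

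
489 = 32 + 457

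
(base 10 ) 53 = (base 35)1I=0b110101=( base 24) 25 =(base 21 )2B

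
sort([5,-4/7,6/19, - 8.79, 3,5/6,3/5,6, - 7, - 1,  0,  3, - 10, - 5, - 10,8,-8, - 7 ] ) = [-10,- 10,-8.79,  -  8, -7, -7, - 5, - 1,-4/7, 0,  6/19,3/5,  5/6,3,3, 5,  6,8]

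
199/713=199/713 = 0.28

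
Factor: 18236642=2^1*9118321^1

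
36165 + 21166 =57331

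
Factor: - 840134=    - 2^1*43^1*9769^1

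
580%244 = 92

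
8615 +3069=11684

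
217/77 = 2  +  9/11 = 2.82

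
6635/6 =6635/6 = 1105.83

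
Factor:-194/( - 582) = 3^( - 1 ) = 1/3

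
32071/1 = 32071 = 32071.00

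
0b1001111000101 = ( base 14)1bb7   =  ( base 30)5IL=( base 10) 5061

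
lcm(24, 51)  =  408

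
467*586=273662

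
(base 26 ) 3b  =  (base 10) 89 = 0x59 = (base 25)3E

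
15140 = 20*757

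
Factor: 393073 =393073^1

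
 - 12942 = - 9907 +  - 3035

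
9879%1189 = 367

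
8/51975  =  8/51975 = 0.00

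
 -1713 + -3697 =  - 5410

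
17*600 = 10200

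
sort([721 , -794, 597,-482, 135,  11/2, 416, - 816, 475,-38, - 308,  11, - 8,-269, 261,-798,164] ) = [ - 816, - 798, - 794 ,-482,-308,-269,-38,-8, 11/2, 11, 135, 164, 261, 416, 475,597, 721]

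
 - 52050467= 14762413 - 66812880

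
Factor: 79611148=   2^2*29^1*653^1 * 1051^1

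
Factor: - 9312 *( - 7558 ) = 2^6*3^1*97^1*3779^1 = 70380096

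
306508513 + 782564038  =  1089072551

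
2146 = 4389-2243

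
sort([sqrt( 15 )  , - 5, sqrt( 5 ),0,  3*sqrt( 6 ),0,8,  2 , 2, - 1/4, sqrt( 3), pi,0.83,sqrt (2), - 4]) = [ - 5, - 4 , - 1/4, 0,0,  0.83,sqrt (2 ),sqrt (3), 2, 2 , sqrt(5 ), pi,sqrt( 15), 3*sqrt ( 6),8]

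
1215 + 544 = 1759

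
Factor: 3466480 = 2^4*5^1*43331^1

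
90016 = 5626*16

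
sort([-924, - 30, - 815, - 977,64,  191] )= [ - 977,-924, -815, - 30,64,191] 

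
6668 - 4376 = 2292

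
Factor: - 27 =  - 3^3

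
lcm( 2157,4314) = 4314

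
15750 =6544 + 9206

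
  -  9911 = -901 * 11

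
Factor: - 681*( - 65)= 3^1*5^1*13^1*227^1 = 44265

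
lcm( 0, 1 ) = 0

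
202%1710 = 202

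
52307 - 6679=45628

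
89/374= 89/374=0.24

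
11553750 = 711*16250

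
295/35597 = 295/35597 = 0.01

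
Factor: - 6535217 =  - 13^1*281^1*1789^1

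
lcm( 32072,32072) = 32072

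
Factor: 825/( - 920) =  - 2^( - 3 )*3^1*5^1*11^1*23^(-1) = - 165/184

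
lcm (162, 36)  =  324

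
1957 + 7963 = 9920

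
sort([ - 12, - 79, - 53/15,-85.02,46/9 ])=[ - 85.02,- 79, - 12, - 53/15, 46/9]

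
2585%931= 723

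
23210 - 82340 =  - 59130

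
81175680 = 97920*829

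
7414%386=80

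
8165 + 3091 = 11256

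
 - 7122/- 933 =7 + 197/311 = 7.63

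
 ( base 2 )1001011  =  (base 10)75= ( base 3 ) 2210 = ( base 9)83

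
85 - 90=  - 5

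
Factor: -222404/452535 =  - 2^2*3^( -1 ) * 5^( - 1 ) * 7^1 * 13^2*47^1 * 30169^( - 1 )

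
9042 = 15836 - 6794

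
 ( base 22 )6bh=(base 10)3163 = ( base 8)6133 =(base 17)ag1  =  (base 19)8e9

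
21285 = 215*99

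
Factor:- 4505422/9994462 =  - 31^ ( - 1)*161201^( - 1)*2252711^1 = - 2252711/4997231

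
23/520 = 23/520 = 0.04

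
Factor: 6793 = 6793^1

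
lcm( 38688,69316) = 1663584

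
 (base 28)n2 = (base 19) 1f0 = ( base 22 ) 178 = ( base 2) 1010000110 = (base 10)646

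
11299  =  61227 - 49928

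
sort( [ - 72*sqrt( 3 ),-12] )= [ - 72*sqrt( 3), - 12 ]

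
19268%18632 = 636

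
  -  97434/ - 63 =1546+4/7 = 1546.57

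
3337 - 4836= - 1499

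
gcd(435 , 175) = 5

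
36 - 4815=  - 4779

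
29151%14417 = 317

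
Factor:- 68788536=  - 2^3*3^1*2866189^1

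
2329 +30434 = 32763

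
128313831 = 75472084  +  52841747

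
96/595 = 96/595 = 0.16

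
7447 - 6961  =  486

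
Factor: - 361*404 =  - 145844 = -2^2 * 19^2*101^1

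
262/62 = 131/31 = 4.23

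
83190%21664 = 18198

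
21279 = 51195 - 29916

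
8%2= 0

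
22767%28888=22767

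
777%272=233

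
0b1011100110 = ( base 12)51A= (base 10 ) 742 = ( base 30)om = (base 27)10d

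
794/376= 397/188= 2.11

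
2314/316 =1157/158=   7.32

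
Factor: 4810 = 2^1*5^1 * 13^1*37^1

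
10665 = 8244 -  - 2421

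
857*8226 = 7049682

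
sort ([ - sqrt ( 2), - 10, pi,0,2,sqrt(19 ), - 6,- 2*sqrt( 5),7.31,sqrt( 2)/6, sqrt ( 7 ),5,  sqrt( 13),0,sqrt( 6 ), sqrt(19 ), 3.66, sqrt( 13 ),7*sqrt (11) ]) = [-10, - 6, - 2 * sqrt ( 5 ),- sqrt (2 ),0 , 0 , sqrt( 2)/6, 2, sqrt( 6),sqrt( 7 ), pi,sqrt(13 ), sqrt ( 13 ),3.66,sqrt( 19 ) , sqrt( 19 ),5,7.31,7*sqrt( 11 )]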